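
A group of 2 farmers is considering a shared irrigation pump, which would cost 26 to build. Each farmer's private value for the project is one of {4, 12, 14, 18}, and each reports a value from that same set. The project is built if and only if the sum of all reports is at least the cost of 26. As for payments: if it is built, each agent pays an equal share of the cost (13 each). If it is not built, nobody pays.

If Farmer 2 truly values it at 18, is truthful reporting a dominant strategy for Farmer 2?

Yes

Check each profile of the others' reports and compare truth against every alternative report.
Others report (12): truth gives 5, best alternative gives 5.
Others report (14): truth gives 5, best alternative gives 5.
Others report (18): truth gives 5, best alternative gives 5.
Others report (4): truth gives 0, best alternative gives 0.
In every case the truthful report is at least as good as any alternative, so it is a dominant strategy.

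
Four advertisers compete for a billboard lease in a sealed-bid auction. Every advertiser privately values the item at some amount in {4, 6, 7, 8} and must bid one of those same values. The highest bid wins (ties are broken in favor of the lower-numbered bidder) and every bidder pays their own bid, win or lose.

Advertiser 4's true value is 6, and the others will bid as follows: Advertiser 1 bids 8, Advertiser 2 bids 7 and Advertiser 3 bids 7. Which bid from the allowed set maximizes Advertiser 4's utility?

4

Bid 4: loses but pays 4, utility -4.
Bid 6: loses but pays 6, utility -6.
Bid 7: loses but pays 7, utility -7.
Bid 8: loses but pays 8, utility -8.
The best choice is 4 with utility -4.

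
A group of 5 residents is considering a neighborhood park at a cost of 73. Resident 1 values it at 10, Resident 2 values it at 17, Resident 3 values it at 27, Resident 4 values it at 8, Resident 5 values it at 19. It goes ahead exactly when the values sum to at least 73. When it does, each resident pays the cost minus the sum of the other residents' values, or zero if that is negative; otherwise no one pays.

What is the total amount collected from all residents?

Total value 81 ≥ cost 73, so it is built.
Resident 1: others sum to 71; max(0, 73 - 71) = 2.
Resident 2: others sum to 64; max(0, 73 - 64) = 9.
Resident 3: others sum to 54; max(0, 73 - 54) = 19.
Resident 4: others sum to 73; max(0, 73 - 73) = 0.
Resident 5: others sum to 62; max(0, 73 - 62) = 11.
Total collected = 2 + 9 + 19 + 0 + 11 = 41.

41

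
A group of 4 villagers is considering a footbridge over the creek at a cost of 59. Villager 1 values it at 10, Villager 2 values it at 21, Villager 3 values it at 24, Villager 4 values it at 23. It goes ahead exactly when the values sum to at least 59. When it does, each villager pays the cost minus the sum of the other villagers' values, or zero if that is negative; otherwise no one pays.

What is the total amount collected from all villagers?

11

Total value 78 ≥ cost 59, so it is built.
Villager 1: others sum to 68; max(0, 59 - 68) = 0.
Villager 2: others sum to 57; max(0, 59 - 57) = 2.
Villager 3: others sum to 54; max(0, 59 - 54) = 5.
Villager 4: others sum to 55; max(0, 59 - 55) = 4.
Total collected = 0 + 2 + 5 + 4 = 11.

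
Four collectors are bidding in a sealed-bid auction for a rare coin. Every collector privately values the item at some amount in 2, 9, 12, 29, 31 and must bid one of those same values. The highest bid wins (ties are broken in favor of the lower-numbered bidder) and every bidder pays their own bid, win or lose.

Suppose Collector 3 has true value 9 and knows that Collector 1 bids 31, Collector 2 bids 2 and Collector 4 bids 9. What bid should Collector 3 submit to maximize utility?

Bid 2: loses but pays 2, utility -2.
Bid 9: loses but pays 9, utility -9.
Bid 12: loses but pays 12, utility -12.
Bid 29: loses but pays 29, utility -29.
Bid 31: loses but pays 31, utility -31.
The best choice is 2 with utility -2.

2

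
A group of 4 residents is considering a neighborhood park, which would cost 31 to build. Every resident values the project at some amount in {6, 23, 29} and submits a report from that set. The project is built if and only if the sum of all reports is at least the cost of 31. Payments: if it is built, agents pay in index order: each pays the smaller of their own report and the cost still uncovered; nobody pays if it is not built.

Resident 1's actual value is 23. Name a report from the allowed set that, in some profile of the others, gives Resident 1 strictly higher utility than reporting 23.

Suppose Resident 2 reports 6, Resident 3 reports 6 and Resident 4 reports 23.
Report 23: project built, pays 23, utility 23 - 23 = 0.
Report 6: project built, pays 6, utility 23 - 6 = 17.
So reporting 6 beats truth here (17 > 0).

6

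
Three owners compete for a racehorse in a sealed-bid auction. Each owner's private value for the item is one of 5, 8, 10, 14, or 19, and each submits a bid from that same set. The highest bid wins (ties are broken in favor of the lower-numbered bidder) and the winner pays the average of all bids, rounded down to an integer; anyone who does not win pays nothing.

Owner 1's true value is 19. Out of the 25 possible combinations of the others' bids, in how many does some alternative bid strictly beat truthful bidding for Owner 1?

Others bid (5, 5): truth gives 10; bid 5 gives 14 > 10. Violating.
Others bid (5, 8): truth gives 9; bid 8 gives 12 > 9. Violating.
Others bid (5, 10): truth gives 8; bid 10 gives 11 > 8. Violating.
Others bid (5, 14): truth gives 7; bid 14 gives 8 > 7. Violating.
Others bid (5, 19): truth gives 5; no alternative beats it.
Others bid (8, 19): truth gives 4; no alternative beats it.
(Checking all 25 profiles: 16 have a profitable deviation, 9 do not.)

16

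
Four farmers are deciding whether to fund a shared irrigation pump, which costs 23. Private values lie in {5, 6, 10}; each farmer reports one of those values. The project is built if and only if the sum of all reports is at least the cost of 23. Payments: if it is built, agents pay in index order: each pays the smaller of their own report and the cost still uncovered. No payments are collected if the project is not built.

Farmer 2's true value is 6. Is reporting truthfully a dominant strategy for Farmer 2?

Consider the case where Farmer 1 reports 5, Farmer 3 reports 5 and Farmer 4 reports 10.
Truthful report 6: project built, pays 6, utility 6 - 6 = 0.
Report 5 instead: project built, pays 5, utility 6 - 5 = 1.
Since 1 > 0, reporting 5 is strictly better here, so truthful reporting is not dominant.

No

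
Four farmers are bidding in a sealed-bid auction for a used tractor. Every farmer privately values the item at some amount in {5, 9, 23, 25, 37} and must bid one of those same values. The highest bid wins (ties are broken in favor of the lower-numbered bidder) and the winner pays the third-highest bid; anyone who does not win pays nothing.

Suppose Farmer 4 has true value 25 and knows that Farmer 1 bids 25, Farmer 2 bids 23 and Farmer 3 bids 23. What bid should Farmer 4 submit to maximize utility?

37

Bid 5: loses, pays 0, utility 0.
Bid 9: loses, pays 0, utility 0.
Bid 23: loses, pays 0, utility 0.
Bid 25: loses, pays 0, utility 0.
Bid 37: wins, pays 23, utility 25 - 23 = 2.
The best choice is 37 with utility 2.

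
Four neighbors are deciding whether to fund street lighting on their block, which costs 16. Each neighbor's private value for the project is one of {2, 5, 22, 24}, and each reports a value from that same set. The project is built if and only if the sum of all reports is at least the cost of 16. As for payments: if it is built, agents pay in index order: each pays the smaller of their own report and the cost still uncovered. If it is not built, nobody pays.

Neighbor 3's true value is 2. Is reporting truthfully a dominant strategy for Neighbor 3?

Yes

Check each profile of the others' reports and compare truth against every alternative report.
Others report (2, 2, 22): truth gives 0, best alternative gives -3.
Others report (2, 2, 24): truth gives 0, best alternative gives -3.
Others report (2, 5, 5): truth gives 0, best alternative gives -3.
Others report (2, 5, 22): truth gives 0, best alternative gives -3.
Others report (2, 5, 24): truth gives 0, best alternative gives -3.
Others report (5, 2, 5): truth gives 0, best alternative gives -3.
(Remaining 58 profiles checked similarly; truth is weakly best in each.)
In every case the truthful report is at least as good as any alternative, so it is a dominant strategy.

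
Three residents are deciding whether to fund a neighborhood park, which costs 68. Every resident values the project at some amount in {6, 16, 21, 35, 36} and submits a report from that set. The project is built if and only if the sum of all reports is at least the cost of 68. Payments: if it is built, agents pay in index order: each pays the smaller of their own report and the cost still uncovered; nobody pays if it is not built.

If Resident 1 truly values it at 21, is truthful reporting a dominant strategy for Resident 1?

Consider the case where Resident 2 reports 16 and Resident 3 reports 36.
Truthful report 21: project built, pays 21, utility 21 - 21 = 0.
Report 16 instead: project built, pays 16, utility 21 - 16 = 5.
Since 5 > 0, reporting 16 is strictly better here, so truthful reporting is not dominant.

No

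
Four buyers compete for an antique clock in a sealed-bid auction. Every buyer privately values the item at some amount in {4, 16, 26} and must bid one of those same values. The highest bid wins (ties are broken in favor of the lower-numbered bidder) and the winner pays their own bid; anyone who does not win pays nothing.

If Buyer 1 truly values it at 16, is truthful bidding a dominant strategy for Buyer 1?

No

Consider the case where Buyer 2 bids 4, Buyer 3 bids 4 and Buyer 4 bids 4.
Truthful bid 16: wins, pays 16, utility 16 - 16 = 0.
Bid 4 instead: wins, pays 4, utility 16 - 4 = 12.
Since 12 > 0, bidding 4 is strictly better here, so truthful bidding is not dominant.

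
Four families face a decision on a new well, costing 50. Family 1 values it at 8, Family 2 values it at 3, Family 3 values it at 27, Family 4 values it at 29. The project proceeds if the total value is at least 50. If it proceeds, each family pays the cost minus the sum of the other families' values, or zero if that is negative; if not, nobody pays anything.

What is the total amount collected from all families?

Total value 67 ≥ cost 50, so it is built.
Family 1: others sum to 59; max(0, 50 - 59) = 0.
Family 2: others sum to 64; max(0, 50 - 64) = 0.
Family 3: others sum to 40; max(0, 50 - 40) = 10.
Family 4: others sum to 38; max(0, 50 - 38) = 12.
Total collected = 0 + 0 + 10 + 12 = 22.

22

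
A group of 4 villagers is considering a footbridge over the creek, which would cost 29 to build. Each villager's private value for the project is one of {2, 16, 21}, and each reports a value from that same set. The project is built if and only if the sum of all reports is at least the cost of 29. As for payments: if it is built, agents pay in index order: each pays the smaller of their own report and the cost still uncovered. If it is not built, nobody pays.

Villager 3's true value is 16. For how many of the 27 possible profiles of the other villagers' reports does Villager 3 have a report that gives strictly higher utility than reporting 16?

Others report (2, 16, 16): truth gives 5; report 2 gives 14 > 5. Violating.
Others report (2, 16, 21): truth gives 5; report 2 gives 14 > 5. Violating.
Others report (2, 21, 16): truth gives 10; report 2 gives 14 > 10. Violating.
Others report (2, 21, 21): truth gives 10; report 2 gives 14 > 10. Violating.
Others report (2, 2, 2): truth gives 0; no alternative beats it.
Others report (2, 2, 16): truth gives 0; no alternative beats it.
(Checking all 27 profiles: 8 have a profitable deviation, 19 do not.)

8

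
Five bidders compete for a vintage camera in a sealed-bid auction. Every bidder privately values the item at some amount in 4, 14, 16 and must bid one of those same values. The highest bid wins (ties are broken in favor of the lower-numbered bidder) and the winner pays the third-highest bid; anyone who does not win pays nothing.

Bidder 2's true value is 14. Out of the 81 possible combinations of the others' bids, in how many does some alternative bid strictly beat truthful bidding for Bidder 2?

Others bid (4, 4, 4, 16): truth gives 0; bid 16 gives 10 > 0. Violating.
Others bid (4, 4, 16, 4): truth gives 0; bid 16 gives 10 > 0. Violating.
Others bid (4, 16, 4, 4): truth gives 0; bid 16 gives 10 > 0. Violating.
Others bid (14, 4, 4, 4): truth gives 0; bid 16 gives 10 > 0. Violating.
Others bid (4, 4, 4, 4): truth gives 10; no alternative beats it.
Others bid (4, 4, 4, 14): truth gives 10; no alternative beats it.
(Checking all 81 profiles: 4 have a profitable deviation, 77 do not.)

4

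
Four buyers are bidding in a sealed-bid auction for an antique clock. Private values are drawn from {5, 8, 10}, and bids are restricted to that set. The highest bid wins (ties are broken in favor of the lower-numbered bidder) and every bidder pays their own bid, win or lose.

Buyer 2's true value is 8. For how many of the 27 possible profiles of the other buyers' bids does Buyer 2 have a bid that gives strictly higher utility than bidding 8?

Others bid (5, 5, 10): truth gives -8; bid 10 gives -2 > -8. Violating.
Others bid (5, 8, 10): truth gives -8; bid 10 gives -2 > -8. Violating.
Others bid (5, 10, 5): truth gives -8; bid 10 gives -2 > -8. Violating.
Others bid (5, 10, 8): truth gives -8; bid 10 gives -2 > -8. Violating.
Others bid (5, 5, 5): truth gives 0; no alternative beats it.
Others bid (5, 5, 8): truth gives 0; no alternative beats it.
(Checking all 27 profiles: 23 have a profitable deviation, 4 do not.)

23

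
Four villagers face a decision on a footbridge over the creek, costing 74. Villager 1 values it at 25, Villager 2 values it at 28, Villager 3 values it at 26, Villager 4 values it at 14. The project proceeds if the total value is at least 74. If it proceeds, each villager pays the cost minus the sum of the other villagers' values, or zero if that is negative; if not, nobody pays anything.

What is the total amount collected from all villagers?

Total value 93 ≥ cost 74, so it is built.
Villager 1: others sum to 68; max(0, 74 - 68) = 6.
Villager 2: others sum to 65; max(0, 74 - 65) = 9.
Villager 3: others sum to 67; max(0, 74 - 67) = 7.
Villager 4: others sum to 79; max(0, 74 - 79) = 0.
Total collected = 6 + 9 + 7 + 0 = 22.

22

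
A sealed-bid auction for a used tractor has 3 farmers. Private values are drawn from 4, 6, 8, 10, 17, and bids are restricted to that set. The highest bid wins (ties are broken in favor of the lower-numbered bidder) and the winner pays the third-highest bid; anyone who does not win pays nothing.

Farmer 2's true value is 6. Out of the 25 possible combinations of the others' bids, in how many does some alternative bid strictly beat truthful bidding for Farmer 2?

6

Others bid (4, 8): truth gives 0; bid 8 gives 2 > 0. Violating.
Others bid (4, 10): truth gives 0; bid 10 gives 2 > 0. Violating.
Others bid (4, 17): truth gives 0; bid 17 gives 2 > 0. Violating.
Others bid (6, 4): truth gives 0; bid 8 gives 2 > 0. Violating.
Others bid (4, 4): truth gives 2; no alternative beats it.
Others bid (4, 6): truth gives 2; no alternative beats it.
(Checking all 25 profiles: 6 have a profitable deviation, 19 do not.)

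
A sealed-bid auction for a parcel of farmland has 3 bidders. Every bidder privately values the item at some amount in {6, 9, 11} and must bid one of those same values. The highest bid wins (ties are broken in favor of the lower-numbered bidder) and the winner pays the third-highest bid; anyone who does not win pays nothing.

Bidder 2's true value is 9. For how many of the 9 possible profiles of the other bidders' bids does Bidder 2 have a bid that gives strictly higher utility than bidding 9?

2

Others bid (6, 11): truth gives 0; bid 11 gives 3 > 0. Violating.
Others bid (9, 6): truth gives 0; bid 11 gives 3 > 0. Violating.
Others bid (6, 6): truth gives 3; no alternative beats it.
Others bid (6, 9): truth gives 3; no alternative beats it.
(Checking all 9 profiles: 2 have a profitable deviation, 7 do not.)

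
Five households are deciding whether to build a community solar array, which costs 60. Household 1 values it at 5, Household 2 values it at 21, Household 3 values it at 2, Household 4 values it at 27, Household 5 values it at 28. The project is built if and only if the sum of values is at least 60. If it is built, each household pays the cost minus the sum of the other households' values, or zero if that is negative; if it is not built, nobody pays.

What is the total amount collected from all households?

9

Total value 83 ≥ cost 60, so it is built.
Household 1: others sum to 78; max(0, 60 - 78) = 0.
Household 2: others sum to 62; max(0, 60 - 62) = 0.
Household 3: others sum to 81; max(0, 60 - 81) = 0.
Household 4: others sum to 56; max(0, 60 - 56) = 4.
Household 5: others sum to 55; max(0, 60 - 55) = 5.
Total collected = 0 + 0 + 0 + 4 + 5 = 9.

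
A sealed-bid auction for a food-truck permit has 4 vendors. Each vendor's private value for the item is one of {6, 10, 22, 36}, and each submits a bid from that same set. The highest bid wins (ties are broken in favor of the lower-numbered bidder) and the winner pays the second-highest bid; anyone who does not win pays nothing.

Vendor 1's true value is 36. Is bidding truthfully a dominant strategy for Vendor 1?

Check each profile of the others' bids and compare truth against every alternative bid.
Others bid (6, 6, 6): truth gives 30, best alternative gives 30.
Others bid (6, 6, 10): truth gives 26, best alternative gives 26.
Others bid (6, 10, 6): truth gives 26, best alternative gives 26.
Others bid (6, 10, 10): truth gives 26, best alternative gives 26.
Others bid (10, 6, 6): truth gives 26, best alternative gives 26.
Others bid (10, 6, 10): truth gives 26, best alternative gives 26.
(Remaining 58 profiles checked similarly; truth is weakly best in each.)
In every case the truthful bid is at least as good as any alternative, so it is a dominant strategy.

Yes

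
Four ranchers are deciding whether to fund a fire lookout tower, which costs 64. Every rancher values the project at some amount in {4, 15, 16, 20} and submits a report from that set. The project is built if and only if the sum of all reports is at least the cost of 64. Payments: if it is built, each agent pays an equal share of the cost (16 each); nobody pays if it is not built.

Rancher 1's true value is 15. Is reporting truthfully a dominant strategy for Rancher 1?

No

Consider the case where Rancher 2 reports 15, Rancher 3 reports 15 and Rancher 4 reports 20.
Truthful report 15: project built, pays 16, utility 15 - 16 = -1.
Report 4 instead: project not built, utility 0.
Since 0 > -1, reporting 4 is strictly better here, so truthful reporting is not dominant.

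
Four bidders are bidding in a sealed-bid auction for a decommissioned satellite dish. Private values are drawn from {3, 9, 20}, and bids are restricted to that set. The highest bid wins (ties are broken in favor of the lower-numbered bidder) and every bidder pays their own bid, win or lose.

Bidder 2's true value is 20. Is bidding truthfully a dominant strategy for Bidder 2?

Consider the case where Bidder 1 bids 3, Bidder 3 bids 3 and Bidder 4 bids 3.
Truthful bid 20: wins, pays 20, utility 20 - 20 = 0.
Bid 9 instead: wins, pays 9, utility 20 - 9 = 11.
Since 11 > 0, bidding 9 is strictly better here, so truthful bidding is not dominant.

No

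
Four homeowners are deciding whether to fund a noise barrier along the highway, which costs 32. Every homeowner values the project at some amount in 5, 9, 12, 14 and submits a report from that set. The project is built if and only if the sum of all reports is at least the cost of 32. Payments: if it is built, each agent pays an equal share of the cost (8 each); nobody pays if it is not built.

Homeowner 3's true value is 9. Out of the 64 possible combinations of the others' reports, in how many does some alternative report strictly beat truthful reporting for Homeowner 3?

Others report (5, 5, 9): truth gives 0; report 14 gives 1 > 0. Violating.
Others report (5, 5, 12): truth gives 0; report 12 gives 1 > 0. Violating.
Others report (5, 9, 5): truth gives 0; report 14 gives 1 > 0. Violating.
Others report (5, 12, 5): truth gives 0; report 12 gives 1 > 0. Violating.
Others report (5, 5, 5): truth gives 0; no alternative beats it.
Others report (5, 5, 14): truth gives 1; no alternative beats it.
(Checking all 64 profiles: 6 have a profitable deviation, 58 do not.)

6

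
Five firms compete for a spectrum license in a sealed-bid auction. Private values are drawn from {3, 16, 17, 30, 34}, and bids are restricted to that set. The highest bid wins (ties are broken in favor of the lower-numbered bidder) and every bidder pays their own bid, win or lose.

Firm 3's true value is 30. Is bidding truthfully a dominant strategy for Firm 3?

Consider the case where Firm 1 bids 3, Firm 2 bids 3, Firm 4 bids 3 and Firm 5 bids 3.
Truthful bid 30: wins, pays 30, utility 30 - 30 = 0.
Bid 16 instead: wins, pays 16, utility 30 - 16 = 14.
Since 14 > 0, bidding 16 is strictly better here, so truthful bidding is not dominant.

No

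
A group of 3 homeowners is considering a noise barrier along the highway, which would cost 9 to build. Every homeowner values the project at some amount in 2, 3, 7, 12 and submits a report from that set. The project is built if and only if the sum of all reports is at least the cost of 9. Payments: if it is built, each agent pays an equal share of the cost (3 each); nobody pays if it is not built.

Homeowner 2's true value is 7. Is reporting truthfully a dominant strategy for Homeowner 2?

Check each profile of the others' reports and compare truth against every alternative report.
Others report (2, 2): truth gives 4, best alternative gives 4.
Others report (2, 3): truth gives 4, best alternative gives 4.
Others report (2, 7): truth gives 4, best alternative gives 4.
Others report (2, 12): truth gives 4, best alternative gives 4.
Others report (3, 2): truth gives 4, best alternative gives 4.
Others report (3, 3): truth gives 4, best alternative gives 4.
(Remaining 10 profiles checked similarly; truth is weakly best in each.)
In every case the truthful report is at least as good as any alternative, so it is a dominant strategy.

Yes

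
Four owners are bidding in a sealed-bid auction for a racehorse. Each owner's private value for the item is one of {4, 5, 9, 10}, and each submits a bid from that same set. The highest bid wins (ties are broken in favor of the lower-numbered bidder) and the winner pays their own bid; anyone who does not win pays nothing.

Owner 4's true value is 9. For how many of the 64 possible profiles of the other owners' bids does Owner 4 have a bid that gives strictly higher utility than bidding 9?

1

Others bid (4, 4, 4): truth gives 0; bid 5 gives 4 > 0. Violating.
Others bid (4, 4, 5): truth gives 0; no alternative beats it.
Others bid (4, 4, 9): truth gives 0; no alternative beats it.
(Checking all 64 profiles: 1 has a profitable deviation, 63 do not.)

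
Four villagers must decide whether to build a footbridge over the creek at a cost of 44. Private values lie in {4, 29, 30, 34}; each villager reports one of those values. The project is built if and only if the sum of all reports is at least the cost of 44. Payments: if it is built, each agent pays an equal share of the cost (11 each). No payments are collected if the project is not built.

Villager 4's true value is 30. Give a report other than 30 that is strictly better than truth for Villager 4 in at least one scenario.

34

Suppose Villager 1 reports 4, Villager 2 reports 4 and Villager 3 reports 4.
Report 30: project not built, utility 0.
Report 34: project built, pays 11, utility 30 - 11 = 19.
So reporting 34 beats truth here (19 > 0).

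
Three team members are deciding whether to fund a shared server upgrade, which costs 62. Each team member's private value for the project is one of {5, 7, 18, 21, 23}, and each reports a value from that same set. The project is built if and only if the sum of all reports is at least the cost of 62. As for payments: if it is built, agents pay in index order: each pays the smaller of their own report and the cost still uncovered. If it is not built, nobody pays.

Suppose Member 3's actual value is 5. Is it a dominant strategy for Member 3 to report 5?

Yes

Check each profile of the others' reports and compare truth against every alternative report.
Others report (5, 5): truth gives 0, best alternative gives 0.
Others report (5, 7): truth gives 0, best alternative gives 0.
Others report (5, 18): truth gives 0, best alternative gives 0.
Others report (5, 21): truth gives 0, best alternative gives 0.
Others report (5, 23): truth gives 0, best alternative gives 0.
Others report (7, 5): truth gives 0, best alternative gives 0.
(Remaining 19 profiles checked similarly; truth is weakly best in each.)
In every case the truthful report is at least as good as any alternative, so it is a dominant strategy.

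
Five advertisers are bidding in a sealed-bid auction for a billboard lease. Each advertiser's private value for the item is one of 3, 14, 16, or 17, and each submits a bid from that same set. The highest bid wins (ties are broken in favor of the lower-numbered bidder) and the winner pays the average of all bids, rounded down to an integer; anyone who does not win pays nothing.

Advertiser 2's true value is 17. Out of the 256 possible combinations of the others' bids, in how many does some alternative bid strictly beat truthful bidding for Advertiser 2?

14

Others bid (3, 3, 3, 14): truth gives 9; bid 14 gives 10 > 9. Violating.
Others bid (3, 3, 14, 3): truth gives 9; bid 14 gives 10 > 9. Violating.
Others bid (3, 3, 14, 14): truth gives 7; bid 14 gives 8 > 7. Violating.
Others bid (3, 3, 16, 16): truth gives 6; bid 16 gives 7 > 6. Violating.
Others bid (3, 3, 3, 3): truth gives 12; no alternative beats it.
Others bid (3, 3, 3, 16): truth gives 9; no alternative beats it.
(Checking all 256 profiles: 14 have a profitable deviation, 242 do not.)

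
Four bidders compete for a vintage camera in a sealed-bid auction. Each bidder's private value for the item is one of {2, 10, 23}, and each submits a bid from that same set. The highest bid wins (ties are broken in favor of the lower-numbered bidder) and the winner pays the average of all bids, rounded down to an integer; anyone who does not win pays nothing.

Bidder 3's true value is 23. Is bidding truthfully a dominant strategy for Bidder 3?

Consider the case where Bidder 1 bids 2, Bidder 2 bids 2 and Bidder 4 bids 2.
Truthful bid 23: wins, pays 7, utility 23 - 7 = 16.
Bid 10 instead: wins, pays 4, utility 23 - 4 = 19.
Since 19 > 16, bidding 10 is strictly better here, so truthful bidding is not dominant.

No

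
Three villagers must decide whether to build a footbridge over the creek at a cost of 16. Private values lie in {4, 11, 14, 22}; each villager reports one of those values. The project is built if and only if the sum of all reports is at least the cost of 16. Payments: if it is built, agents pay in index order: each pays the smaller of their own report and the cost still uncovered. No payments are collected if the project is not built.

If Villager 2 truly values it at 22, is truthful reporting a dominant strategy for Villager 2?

Consider the case where Villager 1 reports 4 and Villager 3 reports 4.
Truthful report 22: project built, pays 12, utility 22 - 12 = 10.
Report 11 instead: project built, pays 11, utility 22 - 11 = 11.
Since 11 > 10, reporting 11 is strictly better here, so truthful reporting is not dominant.

No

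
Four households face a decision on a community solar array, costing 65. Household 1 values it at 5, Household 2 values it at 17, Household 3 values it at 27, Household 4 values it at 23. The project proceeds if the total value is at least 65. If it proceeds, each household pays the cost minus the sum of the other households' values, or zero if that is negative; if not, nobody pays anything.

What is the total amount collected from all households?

Total value 72 ≥ cost 65, so it is built.
Household 1: others sum to 67; max(0, 65 - 67) = 0.
Household 2: others sum to 55; max(0, 65 - 55) = 10.
Household 3: others sum to 45; max(0, 65 - 45) = 20.
Household 4: others sum to 49; max(0, 65 - 49) = 16.
Total collected = 0 + 10 + 20 + 16 = 46.

46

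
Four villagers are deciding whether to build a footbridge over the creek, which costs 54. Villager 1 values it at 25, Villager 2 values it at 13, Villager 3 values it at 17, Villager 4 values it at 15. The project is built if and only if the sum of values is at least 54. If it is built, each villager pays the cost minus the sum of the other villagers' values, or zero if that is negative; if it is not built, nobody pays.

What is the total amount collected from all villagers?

10

Total value 70 ≥ cost 54, so it is built.
Villager 1: others sum to 45; max(0, 54 - 45) = 9.
Villager 2: others sum to 57; max(0, 54 - 57) = 0.
Villager 3: others sum to 53; max(0, 54 - 53) = 1.
Villager 4: others sum to 55; max(0, 54 - 55) = 0.
Total collected = 9 + 0 + 1 + 0 = 10.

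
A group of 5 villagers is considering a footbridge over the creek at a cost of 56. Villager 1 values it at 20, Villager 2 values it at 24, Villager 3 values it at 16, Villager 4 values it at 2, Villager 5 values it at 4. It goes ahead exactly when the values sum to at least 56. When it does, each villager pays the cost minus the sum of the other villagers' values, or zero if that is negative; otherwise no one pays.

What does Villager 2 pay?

Total value 66 ≥ cost 56, so the project is built.
The other villagers' values sum to 42.
Cost minus that sum is 56 - 42 = 14.

14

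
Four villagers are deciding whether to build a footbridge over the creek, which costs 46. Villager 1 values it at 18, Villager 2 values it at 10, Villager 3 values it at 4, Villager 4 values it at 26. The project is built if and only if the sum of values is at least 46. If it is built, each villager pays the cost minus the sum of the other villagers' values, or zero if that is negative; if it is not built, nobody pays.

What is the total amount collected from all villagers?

Total value 58 ≥ cost 46, so it is built.
Villager 1: others sum to 40; max(0, 46 - 40) = 6.
Villager 2: others sum to 48; max(0, 46 - 48) = 0.
Villager 3: others sum to 54; max(0, 46 - 54) = 0.
Villager 4: others sum to 32; max(0, 46 - 32) = 14.
Total collected = 6 + 0 + 0 + 14 = 20.

20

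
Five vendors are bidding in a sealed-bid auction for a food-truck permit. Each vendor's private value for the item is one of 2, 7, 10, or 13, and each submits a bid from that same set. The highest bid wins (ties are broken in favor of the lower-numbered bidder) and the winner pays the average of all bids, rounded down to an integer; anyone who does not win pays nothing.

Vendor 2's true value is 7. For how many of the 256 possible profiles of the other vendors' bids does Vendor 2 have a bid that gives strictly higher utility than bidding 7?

29

Others bid (2, 2, 2, 10): truth gives 0; bid 10 gives 2 > 0. Violating.
Others bid (2, 2, 2, 13): truth gives 0; bid 13 gives 1 > 0. Violating.
Others bid (2, 2, 7, 10): truth gives 0; bid 10 gives 1 > 0. Violating.
Others bid (2, 2, 10, 2): truth gives 0; bid 10 gives 2 > 0. Violating.
Others bid (2, 2, 2, 2): truth gives 4; no alternative beats it.
Others bid (2, 2, 2, 7): truth gives 3; no alternative beats it.
(Checking all 256 profiles: 29 have a profitable deviation, 227 do not.)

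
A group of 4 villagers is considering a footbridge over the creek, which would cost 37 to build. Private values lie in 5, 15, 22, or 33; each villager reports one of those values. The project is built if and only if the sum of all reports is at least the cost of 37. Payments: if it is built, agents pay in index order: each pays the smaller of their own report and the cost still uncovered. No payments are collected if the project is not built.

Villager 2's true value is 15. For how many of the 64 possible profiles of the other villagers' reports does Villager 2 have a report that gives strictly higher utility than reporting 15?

Others report (5, 5, 22): truth gives 0; report 5 gives 10 > 0. Violating.
Others report (5, 5, 33): truth gives 0; report 5 gives 10 > 0. Violating.
Others report (5, 15, 15): truth gives 0; report 5 gives 10 > 0. Violating.
Others report (5, 15, 22): truth gives 0; report 5 gives 10 > 0. Violating.
Others report (5, 5, 5): truth gives 0; no alternative beats it.
Others report (5, 5, 15): truth gives 0; no alternative beats it.
(Checking all 64 profiles: 44 have a profitable deviation, 20 do not.)

44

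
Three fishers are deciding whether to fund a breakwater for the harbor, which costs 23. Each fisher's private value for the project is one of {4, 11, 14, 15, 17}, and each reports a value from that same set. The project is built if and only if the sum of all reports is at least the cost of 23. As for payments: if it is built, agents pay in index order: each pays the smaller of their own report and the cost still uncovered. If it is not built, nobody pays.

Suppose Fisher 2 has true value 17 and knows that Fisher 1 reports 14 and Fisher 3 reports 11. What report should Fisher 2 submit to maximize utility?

Report 4: project built, pays 4, utility 17 - 4 = 13.
Report 11: project built, pays 9, utility 17 - 9 = 8.
Report 14: project built, pays 9, utility 17 - 9 = 8.
Report 15: project built, pays 9, utility 17 - 9 = 8.
Report 17: project built, pays 9, utility 17 - 9 = 8.
The best choice is 4 with utility 13.

4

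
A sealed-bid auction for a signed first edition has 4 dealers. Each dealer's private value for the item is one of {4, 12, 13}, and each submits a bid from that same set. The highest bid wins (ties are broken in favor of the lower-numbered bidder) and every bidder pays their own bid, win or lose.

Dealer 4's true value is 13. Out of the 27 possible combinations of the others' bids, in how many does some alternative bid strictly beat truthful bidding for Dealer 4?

Others bid (4, 4, 4): truth gives 0; bid 12 gives 1 > 0. Violating.
Others bid (4, 4, 13): truth gives -13; bid 4 gives -4 > -13. Violating.
Others bid (4, 12, 13): truth gives -13; bid 4 gives -4 > -13. Violating.
Others bid (4, 13, 4): truth gives -13; bid 4 gives -4 > -13. Violating.
Others bid (4, 4, 12): truth gives 0; no alternative beats it.
Others bid (4, 12, 4): truth gives 0; no alternative beats it.
(Checking all 27 profiles: 20 have a profitable deviation, 7 do not.)

20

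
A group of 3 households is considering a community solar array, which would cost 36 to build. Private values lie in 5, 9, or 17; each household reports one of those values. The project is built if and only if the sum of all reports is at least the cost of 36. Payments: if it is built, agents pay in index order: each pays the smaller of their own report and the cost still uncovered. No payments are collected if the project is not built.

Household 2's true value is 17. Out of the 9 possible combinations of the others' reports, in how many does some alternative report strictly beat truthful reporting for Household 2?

Others report (17, 17): truth gives 0; report 5 gives 12 > 0. Violating.
Others report (5, 5): truth gives 0; no alternative beats it.
Others report (5, 9): truth gives 0; no alternative beats it.
(Checking all 9 profiles: 1 has a profitable deviation, 8 do not.)

1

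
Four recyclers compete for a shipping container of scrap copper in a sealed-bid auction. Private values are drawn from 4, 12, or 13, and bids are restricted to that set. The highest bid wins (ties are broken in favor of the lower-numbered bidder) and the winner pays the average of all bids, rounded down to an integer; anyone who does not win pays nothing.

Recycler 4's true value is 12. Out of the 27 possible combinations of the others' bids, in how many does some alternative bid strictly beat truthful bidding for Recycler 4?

6

Others bid (4, 4, 12): truth gives 0; bid 13 gives 4 > 0. Violating.
Others bid (4, 12, 4): truth gives 0; bid 13 gives 4 > 0. Violating.
Others bid (4, 12, 12): truth gives 0; bid 13 gives 2 > 0. Violating.
Others bid (12, 4, 4): truth gives 0; bid 13 gives 4 > 0. Violating.
Others bid (4, 4, 4): truth gives 6; no alternative beats it.
Others bid (4, 4, 13): truth gives 0; no alternative beats it.
(Checking all 27 profiles: 6 have a profitable deviation, 21 do not.)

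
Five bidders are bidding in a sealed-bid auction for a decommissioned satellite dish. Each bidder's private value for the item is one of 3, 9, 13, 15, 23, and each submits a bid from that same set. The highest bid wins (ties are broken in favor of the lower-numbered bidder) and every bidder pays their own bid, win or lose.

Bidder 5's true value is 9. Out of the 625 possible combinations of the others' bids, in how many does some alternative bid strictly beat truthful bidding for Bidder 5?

624

Others bid (3, 3, 3, 9): truth gives -9; bid 3 gives -3 > -9. Violating.
Others bid (3, 3, 3, 13): truth gives -9; bid 3 gives -3 > -9. Violating.
Others bid (3, 3, 3, 15): truth gives -9; bid 3 gives -3 > -9. Violating.
Others bid (3, 3, 3, 23): truth gives -9; bid 3 gives -3 > -9. Violating.
Others bid (3, 3, 3, 3): truth gives 0; no alternative beats it.
(Checking all 625 profiles: 624 have a profitable deviation, 1 does not.)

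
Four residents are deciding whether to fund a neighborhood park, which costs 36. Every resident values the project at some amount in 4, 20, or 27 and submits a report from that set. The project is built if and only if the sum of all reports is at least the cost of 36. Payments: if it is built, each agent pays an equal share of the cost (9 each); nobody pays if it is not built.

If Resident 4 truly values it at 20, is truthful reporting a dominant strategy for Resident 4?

Consider the case where Resident 1 reports 4, Resident 2 reports 4 and Resident 3 reports 4.
Truthful report 20: project not built, utility 0.
Report 27 instead: project built, pays 9, utility 20 - 9 = 11.
Since 11 > 0, reporting 27 is strictly better here, so truthful reporting is not dominant.

No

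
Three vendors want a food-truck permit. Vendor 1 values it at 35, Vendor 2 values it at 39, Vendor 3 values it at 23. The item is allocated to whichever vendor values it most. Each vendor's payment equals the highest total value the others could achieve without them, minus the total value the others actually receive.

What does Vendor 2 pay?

35

Vendor 2 has the highest value and receives the item.
Without Vendor 2, the item would go to the next-highest value, 35, so the others could achieve 35.
With Vendor 2 present and winning, the others receive nothing, so their total is 0.
Payment = 35 - 0 = 35.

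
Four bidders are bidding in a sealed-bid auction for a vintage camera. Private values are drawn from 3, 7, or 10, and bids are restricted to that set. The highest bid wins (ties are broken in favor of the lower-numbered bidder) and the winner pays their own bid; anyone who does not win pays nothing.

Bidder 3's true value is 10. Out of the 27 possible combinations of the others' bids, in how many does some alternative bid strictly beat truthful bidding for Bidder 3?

Others bid (3, 3, 3): truth gives 0; bid 7 gives 3 > 0. Violating.
Others bid (3, 3, 7): truth gives 0; bid 7 gives 3 > 0. Violating.
Others bid (3, 3, 10): truth gives 0; no alternative beats it.
Others bid (3, 7, 3): truth gives 0; no alternative beats it.
(Checking all 27 profiles: 2 have a profitable deviation, 25 do not.)

2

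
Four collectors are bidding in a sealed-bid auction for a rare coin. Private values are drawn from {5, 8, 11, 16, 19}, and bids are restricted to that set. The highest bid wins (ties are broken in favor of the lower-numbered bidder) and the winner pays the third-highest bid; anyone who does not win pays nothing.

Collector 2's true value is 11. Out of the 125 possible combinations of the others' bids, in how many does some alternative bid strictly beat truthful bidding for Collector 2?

Others bid (5, 5, 16): truth gives 0; bid 16 gives 6 > 0. Violating.
Others bid (5, 5, 19): truth gives 0; bid 19 gives 6 > 0. Violating.
Others bid (5, 8, 16): truth gives 0; bid 16 gives 3 > 0. Violating.
Others bid (5, 8, 19): truth gives 0; bid 19 gives 3 > 0. Violating.
Others bid (5, 5, 5): truth gives 6; no alternative beats it.
Others bid (5, 5, 8): truth gives 6; no alternative beats it.
(Checking all 125 profiles: 24 have a profitable deviation, 101 do not.)

24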